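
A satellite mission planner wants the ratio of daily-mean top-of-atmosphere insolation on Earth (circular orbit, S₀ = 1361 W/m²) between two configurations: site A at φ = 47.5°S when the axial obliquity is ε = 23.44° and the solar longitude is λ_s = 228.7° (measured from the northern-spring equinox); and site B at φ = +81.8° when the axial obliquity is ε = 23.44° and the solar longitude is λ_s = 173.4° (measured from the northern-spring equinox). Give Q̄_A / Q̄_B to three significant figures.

Q̄_A / Q̄_B ≈ 4.66

— Configuration A (φ=-47.5°):
Solar declination: sin δ = sin ε · sin λ_s = sin 23.44° × sin 228.7° = -0.29884, so δ = -17.388°.
cos H₀ = −tan(-47.5°) tan(-17.388°) = -0.3417, H₀ = 1.9196 rad.
Bracket: H₀ sin φ sin δ + cos φ cos δ sin H₀ = 1.9196×-0.73728×-0.29884 + 0.67559×0.95430×0.93979 = 0.422943 + 0.605897 = 1.028840.
Q̄ = (S₀/π) × [bracket] = (1361/π) × 1.028840 = 445.71 W/m².
— Configuration B (φ=+81.8°):
Solar declination: sin δ = sin ε · sin λ_s = sin 23.44° × sin 173.4° = 0.04572, so δ = +2.621°.
cos H₀ = −tan(+81.8°) tan(+2.621°) = -0.3176, H₀ = 1.8940 rad.
Bracket: H₀ sin φ sin δ + cos φ cos δ sin H₀ = 1.8940×0.98978×0.04572 + 0.14263×0.99895×0.94822 = 0.085709 + 0.135103 = 0.220812.
Q̄ = (S₀/π) × [bracket] = (1361/π) × 0.220812 = 95.660 W/m².
Ratio Q̄_A / Q̄_B = 445.71 / 95.660 = 4.659.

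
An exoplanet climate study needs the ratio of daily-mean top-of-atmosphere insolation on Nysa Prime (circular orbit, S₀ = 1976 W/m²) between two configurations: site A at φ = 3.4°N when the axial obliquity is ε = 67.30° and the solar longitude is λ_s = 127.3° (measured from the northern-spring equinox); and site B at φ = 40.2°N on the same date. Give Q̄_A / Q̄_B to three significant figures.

— Configuration A (φ=+3.4°):
Solar declination: sin δ = sin ε · sin λ_s = sin 67.30° × sin 127.3° = 0.73385, so δ = +47.211°.
cos H₀ = −tan(+3.4°) tan(+47.211°) = -0.0642, H₀ = 1.6350 rad.
Bracket: H₀ sin φ sin δ + cos φ cos δ sin H₀ = 1.6350×0.05931×0.73385 + 0.99824×0.67931×0.99794 = 0.071163 + 0.676717 = 0.747880.
Q̄ = (S₀/π) × [bracket] = (1976/π) × 0.747880 = 470.40 W/m².
— Configuration B (φ=+40.2°):
cos H₀ = −tan(+40.2°) tan(+47.211°) = -0.9129, H₀ = 2.7212 rad.
Bracket: H₀ sin φ sin δ + cos φ cos δ sin H₀ = 2.7212×0.64546×0.73385 + 0.76380×0.67931×0.40813 = 1.288953 + 0.211761 = 1.500714.
Q̄ = (S₀/π) × [bracket] = (1976/π) × 1.500714 = 943.92 W/m².
Ratio Q̄_A / Q̄_B = 470.40 / 943.92 = 0.4983.

Q̄_A / Q̄_B ≈ 0.498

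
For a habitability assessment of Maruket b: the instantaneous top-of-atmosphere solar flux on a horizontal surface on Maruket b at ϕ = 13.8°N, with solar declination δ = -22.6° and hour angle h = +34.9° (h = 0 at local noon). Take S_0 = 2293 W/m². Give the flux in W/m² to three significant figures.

cos θ_z = sin ϕ sin δ + cos ϕ cos δ cos h = -0.091667 + 0.735316 = 0.643649.
Flux = S_0 · cos θ_z = 2293 × 0.643649 = 1476 W/m².

1.48e+03 W/m²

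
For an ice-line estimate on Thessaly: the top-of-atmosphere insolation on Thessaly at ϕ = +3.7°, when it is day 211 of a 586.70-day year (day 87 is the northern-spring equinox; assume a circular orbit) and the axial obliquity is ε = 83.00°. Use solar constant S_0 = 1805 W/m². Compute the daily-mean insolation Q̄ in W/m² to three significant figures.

Solar longitude: L_s = 360° × (211 − 87)/586.70 = 76.087°.
sin δ = sin 83.00° × sin 76.087° = 0.96343, so δ = +74.456°.
cos h₀ = −tan(+3.7°) tan(+74.456°) = -0.2325, h₀ = 1.8054 rad.
Bracket: h₀ sin ϕ sin δ + cos ϕ cos δ sin h₀ = 1.8054×0.06453×0.96343 + 0.99792×0.26798×0.97260 = 0.112242 + 0.260095 = 0.372337.
Q̄ = (S_0/π) × [bracket] = (1805/π) × 0.372337 = 213.9 W/m².

Q̄ ≈ 214 W/m²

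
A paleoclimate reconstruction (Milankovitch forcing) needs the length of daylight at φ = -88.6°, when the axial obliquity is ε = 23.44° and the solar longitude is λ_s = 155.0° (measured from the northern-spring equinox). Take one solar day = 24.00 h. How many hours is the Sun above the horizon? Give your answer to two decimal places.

Solar declination: sin δ = sin ε · sin λ_s = sin 23.44° × sin 155.0° = 0.16811, so δ = +9.678°.
cos H₀ = −tan φ · tan δ = 6.9780 ≥ 1, so the Sun never rises (polar night) and H₀ = 0.
Daylight = 2H₀/(2π) × 24.00 h = (0.0000/π) × 24.00 = 0.00 h.

0.00 h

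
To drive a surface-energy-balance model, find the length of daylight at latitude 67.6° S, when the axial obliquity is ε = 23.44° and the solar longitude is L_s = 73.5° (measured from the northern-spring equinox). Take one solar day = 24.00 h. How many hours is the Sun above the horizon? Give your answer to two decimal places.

Solar declination: sin δ = sin ε · sin L_s = sin 23.44° × sin 73.5° = 0.38141, so δ = +22.421°.
cos h₀ = −tan ϕ · tan δ = 1.0010 ≥ 1, so the Sun never rises (polar night) and h₀ = 0.
Daylight = 2h₀/(2π) × 24.00 h = (0.0000/π) × 24.00 = 0.00 h.

0.00 h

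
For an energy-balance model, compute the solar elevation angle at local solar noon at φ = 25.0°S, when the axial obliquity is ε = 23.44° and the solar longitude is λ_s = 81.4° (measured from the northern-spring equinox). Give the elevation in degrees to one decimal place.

Solar declination: sin δ = sin ε · sin λ_s = sin 23.44° × sin 81.4° = 0.39332, so δ = +23.161°.
At local noon the hour angle is zero, so the zenith angle equals |φ − δ| = |-25.0° − (+23.161°)| = 48.161°.
Elevation = 90° − 48.161° = 41.8°.

41.8°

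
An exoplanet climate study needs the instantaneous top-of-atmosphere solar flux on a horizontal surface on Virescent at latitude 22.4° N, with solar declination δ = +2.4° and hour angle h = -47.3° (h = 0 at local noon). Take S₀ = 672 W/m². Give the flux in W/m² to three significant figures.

cos θ_z = sin φ sin δ + cos φ cos δ cos h = 0.015958 + 0.626440 = 0.642398.
Flux = S₀ · cos θ_z = 672 × 0.642398 = 431.7 W/m².

432 W/m²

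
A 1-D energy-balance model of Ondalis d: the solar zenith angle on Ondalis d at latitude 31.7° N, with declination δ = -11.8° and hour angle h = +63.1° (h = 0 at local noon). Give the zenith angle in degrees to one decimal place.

θ_z = 74.4°

cos θ_z = sin ϕ sin δ + cos ϕ cos δ cos h = -0.107457 + 0.376802 = 0.269345.
θ_z = arccos(0.269345) = 74.4°.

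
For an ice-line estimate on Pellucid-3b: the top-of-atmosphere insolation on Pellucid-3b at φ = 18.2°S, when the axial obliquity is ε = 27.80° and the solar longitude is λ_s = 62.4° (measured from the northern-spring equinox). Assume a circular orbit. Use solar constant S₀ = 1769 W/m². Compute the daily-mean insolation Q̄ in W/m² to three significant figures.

Solar declination: sin δ = sin ε · sin λ_s = sin 27.80° × sin 62.4° = 0.41331, so δ = +24.413°.
cos H₀ = −tan(-18.2°) tan(+24.413°) = 0.1492, H₀ = 1.4210 rad.
Bracket: H₀ sin φ sin δ + cos φ cos δ sin H₀ = 1.4210×-0.31233×0.41331 + 0.94997×0.91059×0.98880 = -0.183436 + 0.855345 = 0.671909.
Q̄ = (S₀/π) × [bracket] = (1769/π) × 0.671909 = 378.3 W/m².

Q̄ ≈ 378 W/m²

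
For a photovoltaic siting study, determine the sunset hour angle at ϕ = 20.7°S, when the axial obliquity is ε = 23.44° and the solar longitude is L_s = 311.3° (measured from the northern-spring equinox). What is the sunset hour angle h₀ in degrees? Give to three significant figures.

h₀ = 96.8°

Solar declination: sin δ = sin ε · sin L_s = sin 23.44° × sin 311.3° = -0.29884, so δ = -17.388°.
cos h₀ = −tan ϕ · tan δ = −tan(-20.7°) × tan(-17.388°) = -0.1183, so h₀ = 1.6894 rad = 96.80°.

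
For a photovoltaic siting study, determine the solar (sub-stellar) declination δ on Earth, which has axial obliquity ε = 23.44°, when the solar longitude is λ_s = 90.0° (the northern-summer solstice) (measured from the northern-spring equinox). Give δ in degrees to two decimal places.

δ = +23.44°

sin δ = sin ε · sin λ_s = sin 23.44° × sin 90.0° = 0.397789.
δ = arcsin(0.397789) = +23.44°.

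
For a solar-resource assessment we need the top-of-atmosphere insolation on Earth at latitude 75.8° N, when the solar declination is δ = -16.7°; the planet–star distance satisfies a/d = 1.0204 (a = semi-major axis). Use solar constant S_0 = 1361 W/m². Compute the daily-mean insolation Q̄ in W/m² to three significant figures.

cos h₀ = −tan(+75.8°) tan(-16.700°) = 1.1856 ≥ 1 ⇒ polar night, h₀ = 0 and Q̄ = 0.
Inverse-square distance factor (a/d)² = 1.0204² = 1.041216.

Q̄ ≈ 0.00 W/m²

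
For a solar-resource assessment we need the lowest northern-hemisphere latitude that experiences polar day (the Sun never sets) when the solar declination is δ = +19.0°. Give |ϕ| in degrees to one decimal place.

|ϕ| = 71.0°

Polar day requires cos h₀ = −tan ϕ tan δ ≤ −1, i.e. tan ϕ tan δ ≥ 1.
The boundary is |tan ϕ| · |tan δ| = 1, so |ϕ| = 90° − |δ| = 90° − 19.0° = 71.0° in the northern hemisphere.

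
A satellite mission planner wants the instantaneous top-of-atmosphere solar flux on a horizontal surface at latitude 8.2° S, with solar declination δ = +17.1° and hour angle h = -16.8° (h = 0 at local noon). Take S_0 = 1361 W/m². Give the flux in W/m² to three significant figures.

1.18e+03 W/m²

cos θ_z = sin ϕ sin δ + cos ϕ cos δ cos h = -0.041939 + 0.905645 = 0.863706.
Flux = S_0 · cos θ_z = 1361 × 0.863706 = 1176 W/m².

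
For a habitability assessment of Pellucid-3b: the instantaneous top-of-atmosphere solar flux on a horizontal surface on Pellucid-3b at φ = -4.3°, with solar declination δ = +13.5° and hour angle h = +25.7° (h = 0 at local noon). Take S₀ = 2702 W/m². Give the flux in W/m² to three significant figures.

cos θ_z = sin φ sin δ + cos φ cos δ cos h = -0.017503 + 0.873714 = 0.856211.
Flux = S₀ · cos θ_z = 2702 × 0.856211 = 2313 W/m².

2.31e+03 W/m²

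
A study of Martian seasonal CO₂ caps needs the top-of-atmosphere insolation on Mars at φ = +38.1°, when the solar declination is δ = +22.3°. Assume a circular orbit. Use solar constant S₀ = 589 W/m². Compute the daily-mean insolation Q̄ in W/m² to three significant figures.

cos H₀ = −tan(+38.1°) tan(+22.300°) = -0.3216, H₀ = 1.8982 rad.
Bracket: H₀ sin φ sin δ + cos φ cos δ sin H₀ = 1.8982×0.61704×0.37946 + 0.78694×0.92521×0.94688 = 0.444448 + 0.689409 = 1.133857.
Q̄ = (S₀/π) × [bracket] = (589/π) × 1.133857 = 212.6 W/m².

Q̄ ≈ 213 W/m²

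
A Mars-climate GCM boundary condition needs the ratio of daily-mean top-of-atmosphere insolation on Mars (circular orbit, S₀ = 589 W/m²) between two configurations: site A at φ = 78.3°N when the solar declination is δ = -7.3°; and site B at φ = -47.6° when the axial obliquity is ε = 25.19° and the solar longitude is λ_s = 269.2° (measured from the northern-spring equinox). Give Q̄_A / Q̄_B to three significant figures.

Q̄_A / Q̄_B ≈ 0.0384

— Configuration A (φ=+78.3°):
cos H₀ = −tan(+78.3°) tan(-7.300°) = 0.6186, H₀ = 0.9039 rad.
Bracket: H₀ sin φ sin δ + cos φ cos δ sin H₀ = 0.9039×0.97922×-0.12706 + 0.20279×0.99189×0.78572 = -0.112463 + 0.158044 = 0.045581.
Q̄ = (S₀/π) × [bracket] = (589/π) × 0.045581 = 8.5457 W/m².
— Configuration B (φ=-47.6°):
Solar declination: sin δ = sin ε · sin λ_s = sin 25.19° × sin 269.2° = -0.42558, so δ = -25.187°.
cos H₀ = −tan(-47.6°) tan(-25.187°) = -0.5150, H₀ = 2.1118 rad.
Bracket: H₀ sin φ sin δ + cos φ cos δ sin H₀ = 2.1118×-0.73846×-0.42558 + 0.67430×0.90492×0.85717 = 0.663683 + 0.523034 = 1.186717.
Q̄ = (S₀/π) × [bracket] = (589/π) × 1.186717 = 222.49 W/m².
Ratio Q̄_A / Q̄_B = 8.5457 / 222.49 = 0.03841.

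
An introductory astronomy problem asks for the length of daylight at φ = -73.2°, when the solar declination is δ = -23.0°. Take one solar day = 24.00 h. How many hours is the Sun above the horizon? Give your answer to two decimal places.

24.00 h

Sunrise equation: cos H₀ = −tan φ · tan δ = -1.4059 ≤ −1, so the Sun never sets (polar day) and H₀ = π.
Daylight = 2H₀/(2π) × 24.00 h = (3.1416/π) × 24.00 = 24.00 h.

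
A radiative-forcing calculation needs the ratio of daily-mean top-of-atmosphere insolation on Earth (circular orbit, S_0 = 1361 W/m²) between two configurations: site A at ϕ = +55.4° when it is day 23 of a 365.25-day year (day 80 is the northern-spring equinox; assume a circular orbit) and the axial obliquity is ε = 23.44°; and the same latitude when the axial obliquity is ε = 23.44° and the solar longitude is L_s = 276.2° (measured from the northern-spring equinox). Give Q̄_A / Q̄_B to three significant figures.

— Configuration A (ϕ=+55.4°):
Solar longitude: L_s = 360° × (23 − 80)/365.25 = -56.181°, i.e. -56.181° + 360° = 303.819°.
sin δ = sin 23.44° × sin 303.819° = -0.33048, so δ = -19.298°.
cos h₀ = −tan(+55.4°) tan(-19.298°) = 0.5076, h₀ = 1.0384 rad.
Bracket: h₀ sin ϕ sin δ + cos ϕ cos δ sin h₀ = 1.0384×0.82314×-0.33048 + 0.56784×0.94381×0.86160 = -0.282477 + 0.461760 = 0.179283.
Q̄ = (S_0/π) × [bracket] = (1361/π) × 0.179283 = 77.669 W/m².
— Configuration B (ϕ=+55.4°):
Solar declination: sin δ = sin ε · sin L_s = sin 23.44° × sin 276.2° = -0.39546, so δ = -23.295°.
cos h₀ = −tan(+55.4°) tan(-23.295°) = 0.6241, h₀ = 0.8968 rad.
Bracket: h₀ sin ϕ sin δ + cos ϕ cos δ sin h₀ = 0.8968×0.82314×-0.39546 + 0.56784×0.91848×0.78132 = -0.291925 + 0.407497 = 0.115572.
Q̄ = (S_0/π) × [bracket] = (1361/π) × 0.115572 = 50.068 W/m².
Ratio Q̄_A / Q̄_B = 77.669 / 50.068 = 1.551.

Q̄_A / Q̄_B ≈ 1.55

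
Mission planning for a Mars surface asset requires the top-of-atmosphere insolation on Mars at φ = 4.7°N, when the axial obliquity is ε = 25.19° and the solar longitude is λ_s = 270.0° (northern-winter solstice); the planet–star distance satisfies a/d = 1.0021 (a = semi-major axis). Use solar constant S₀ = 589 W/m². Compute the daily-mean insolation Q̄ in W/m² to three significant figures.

Solar declination: sin δ = sin ε · sin λ_s = sin 25.19° × sin 270.0° = -0.42562, so δ = -25.190°.
cos H₀ = −tan(+4.7°) tan(-25.190°) = 0.0387, H₀ = 1.5321 rad.
Bracket: H₀ sin φ sin δ + cos φ cos δ sin H₀ = 1.5321×0.08194×-0.42562 + 0.99664×0.90490×0.99925 = -0.053432 + 0.901183 = 0.847751.
Inverse-square distance factor (a/d)² = 1.0021² = 1.004204.
Q̄ = (S₀/π) × 1.004204 × [bracket] = (589/π) × 1.004204 × 0.847751 = 159.6 W/m².

Q̄ ≈ 160 W/m²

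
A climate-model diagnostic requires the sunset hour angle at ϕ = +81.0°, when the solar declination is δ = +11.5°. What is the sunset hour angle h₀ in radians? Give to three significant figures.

Sunrise equation: cos h₀ = −tan ϕ · tan δ = -1.2845 ≤ −1, so the Sun never sets (polar day) and h₀ = π.

h₀ = 3.14 rad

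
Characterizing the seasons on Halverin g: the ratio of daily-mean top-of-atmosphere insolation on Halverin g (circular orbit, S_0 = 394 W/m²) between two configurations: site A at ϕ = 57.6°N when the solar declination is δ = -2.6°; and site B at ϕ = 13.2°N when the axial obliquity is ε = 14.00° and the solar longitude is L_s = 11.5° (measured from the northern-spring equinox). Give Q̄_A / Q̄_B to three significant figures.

— Configuration A (ϕ=+57.6°):
cos h₀ = −tan(+57.6°) tan(-2.600°) = 0.0716, h₀ = 1.4992 rad.
Bracket: h₀ sin ϕ sin δ + cos ϕ cos δ sin h₀ = 1.4992×0.84433×-0.04536 + 0.53583×0.99897×0.99744 = -0.057418 + 0.533908 = 0.476490.
Q̄ = (S_0/π) × [bracket] = (394/π) × 0.476490 = 59.759 W/m².
— Configuration B (ϕ=+13.2°):
Solar declination: sin δ = sin ε · sin L_s = sin 14.00° × sin 11.5° = 0.04823, so δ = +2.765°.
cos h₀ = −tan(+13.2°) tan(+2.765°) = -0.0113, h₀ = 1.5821 rad.
Bracket: h₀ sin ϕ sin δ + cos ϕ cos δ sin h₀ = 1.5821×0.22835×0.04823 + 0.97358×0.99884×0.99994 = 0.017424 + 0.972392 = 0.989816.
Q̄ = (S_0/π) × [bracket] = (394/π) × 0.989816 = 124.14 W/m².
Ratio Q̄_A / Q̄_B = 59.759 / 124.14 = 0.4814.

Q̄_A / Q̄_B ≈ 0.481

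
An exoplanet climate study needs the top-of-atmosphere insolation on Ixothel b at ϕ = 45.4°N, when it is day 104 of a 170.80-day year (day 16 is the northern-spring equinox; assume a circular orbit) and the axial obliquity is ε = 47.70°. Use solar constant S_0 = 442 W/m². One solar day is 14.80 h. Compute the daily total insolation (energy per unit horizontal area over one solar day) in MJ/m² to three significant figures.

Solar longitude: L_s = 360° × (104 − 16)/170.80 = 185.480°.
sin δ = sin 47.70° × sin 185.480° = -0.07063, so δ = -4.050°.
cos h₀ = −tan(+45.4°) tan(-4.050°) = 0.0718, h₀ = 1.4989 rad.
Bracket: h₀ sin ϕ sin δ + cos ϕ cos δ sin h₀ = 1.4989×0.71203×-0.07063 + 0.70215×0.99750×0.99742 = -0.075381 + 0.698588 = 0.623207.
Q̄ = (S_0/π) × [bracket] = (442/π) × 0.623207 = 87.681 W/m².
Daily total = Q̄ × 14.80 h × 3600 s/h = 87.681 × 14.80 × 3600 / 10⁶ = 4.672 MJ/m².

4.67 MJ/m²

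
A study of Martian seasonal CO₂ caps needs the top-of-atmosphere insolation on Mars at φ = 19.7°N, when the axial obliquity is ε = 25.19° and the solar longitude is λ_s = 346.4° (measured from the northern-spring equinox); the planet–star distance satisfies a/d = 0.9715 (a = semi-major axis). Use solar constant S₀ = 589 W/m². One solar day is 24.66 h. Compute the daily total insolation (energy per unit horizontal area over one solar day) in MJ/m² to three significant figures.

13.9 MJ/m²

Solar declination: sin δ = sin ε · sin λ_s = sin 25.19° × sin 346.4° = -0.10008, so δ = -5.744°.
cos H₀ = −tan(+19.7°) tan(-5.744°) = 0.0360, H₀ = 1.5348 rad.
Bracket: H₀ sin φ sin δ + cos φ cos δ sin H₀ = 1.5348×0.33710×-0.10008 + 0.94147×0.99498×0.99935 = -0.051779 + 0.936135 = 0.884356.
Inverse-square distance factor (a/d)² = 0.9715² = 0.943812.
Q̄ = (S₀/π) × 0.943812 × [bracket] = (589/π) × 0.943812 × 0.884356 = 156.49 W/m².
Daily total = Q̄ × 24.66 h × 3600 s/h = 156.49 × 24.66 × 3600 / 10⁶ = 13.89 MJ/m².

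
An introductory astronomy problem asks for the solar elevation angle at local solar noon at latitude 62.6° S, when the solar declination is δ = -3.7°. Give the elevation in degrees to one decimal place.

31.1°

At local noon the hour angle is zero, so the zenith angle equals |ϕ − δ| = |-62.6° − (-3.700°)| = 58.900°.
Elevation = 90° − 58.900° = 31.1°.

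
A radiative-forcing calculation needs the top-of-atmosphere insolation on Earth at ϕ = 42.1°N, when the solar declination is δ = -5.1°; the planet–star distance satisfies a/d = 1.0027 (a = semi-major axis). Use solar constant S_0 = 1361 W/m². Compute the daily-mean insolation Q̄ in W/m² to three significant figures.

Q̄ ≈ 282 W/m²

cos h₀ = −tan(+42.1°) tan(-5.100°) = 0.0806, h₀ = 1.4901 rad.
Bracket: h₀ sin ϕ sin δ + cos ϕ cos δ sin h₀ = 1.4901×0.67043×-0.08889 + 0.74198×0.99604×0.99674 = -0.088802 + 0.736632 = 0.647830.
Inverse-square distance factor (a/d)² = 1.0027² = 1.005407.
Q̄ = (S_0/π) × 1.005407 × [bracket] = (1361/π) × 1.005407 × 0.647830 = 282.2 W/m².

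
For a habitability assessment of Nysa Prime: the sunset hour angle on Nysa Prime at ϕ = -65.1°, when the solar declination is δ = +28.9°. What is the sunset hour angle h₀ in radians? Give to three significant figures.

cos h₀ = −tan ϕ · tan δ = 1.1892 ≥ 1, so the host star never rises (polar night) and h₀ = 0.

h₀ = 0.00 rad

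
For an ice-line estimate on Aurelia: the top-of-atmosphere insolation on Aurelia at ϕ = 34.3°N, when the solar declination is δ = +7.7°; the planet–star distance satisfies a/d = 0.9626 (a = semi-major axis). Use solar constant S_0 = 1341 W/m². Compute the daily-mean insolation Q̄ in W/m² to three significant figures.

cos h₀ = −tan(+34.3°) tan(+7.700°) = -0.0922, h₀ = 1.6632 rad.
Bracket: h₀ sin ϕ sin δ + cos ϕ cos δ sin h₀ = 1.6632×0.56353×0.13399 + 0.82610×0.99098×0.99574 = 0.125584 + 0.815161 = 0.940745.
Inverse-square distance factor (a/d)² = 0.9626² = 0.926599.
Q̄ = (S_0/π) × 0.926599 × [bracket] = (1341/π) × 0.926599 × 0.940745 = 372.1 W/m².

Q̄ ≈ 372 W/m²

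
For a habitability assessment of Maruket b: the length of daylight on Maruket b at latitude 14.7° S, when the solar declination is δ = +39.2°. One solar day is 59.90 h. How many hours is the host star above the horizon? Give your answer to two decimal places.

25.84 h

cos H₀ = −tan φ · tan δ = −tan(-14.7°) × tan(+39.200°) = 0.2140, so H₀ = 1.3552 rad = 77.65°.
Daylight = 2H₀/(2π) × 59.90 h = (1.3552/π) × 59.90 = 25.84 h.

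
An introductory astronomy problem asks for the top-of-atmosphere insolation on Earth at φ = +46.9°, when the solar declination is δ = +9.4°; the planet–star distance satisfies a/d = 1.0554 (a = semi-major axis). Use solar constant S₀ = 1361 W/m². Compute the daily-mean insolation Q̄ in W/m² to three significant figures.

cos H₀ = −tan(+46.9°) tan(+9.400°) = -0.1769, H₀ = 1.7486 rad.
Bracket: H₀ sin φ sin δ + cos φ cos δ sin H₀ = 1.7486×0.73016×0.16333 + 0.68327×0.98657×0.98423 = 0.208533 + 0.663463 = 0.871996.
Inverse-square distance factor (a/d)² = 1.0554² = 1.113869.
Q̄ = (S₀/π) × 1.113869 × [bracket] = (1361/π) × 1.113869 × 0.871996 = 420.8 W/m².

Q̄ ≈ 421 W/m²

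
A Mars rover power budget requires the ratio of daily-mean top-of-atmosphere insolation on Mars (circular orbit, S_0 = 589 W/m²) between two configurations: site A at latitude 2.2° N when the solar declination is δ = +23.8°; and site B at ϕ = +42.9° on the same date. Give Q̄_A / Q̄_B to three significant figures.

Q̄_A / Q̄_B ≈ 0.810

— Configuration A (ϕ=+2.2°):
cos h₀ = −tan(+2.2°) tan(+23.800°) = -0.0169, h₀ = 1.5877 rad.
Bracket: h₀ sin ϕ sin δ + cos ϕ cos δ sin h₀ = 1.5877×0.03839×0.40355 + 0.99926×0.91496×0.99986 = 0.024597 + 0.914155 = 0.938752.
Q̄ = (S_0/π) × [bracket] = (589/π) × 0.938752 = 176.00 W/m².
— Configuration B (ϕ=+42.9°):
cos h₀ = −tan(+42.9°) tan(+23.800°) = -0.4099, h₀ = 1.9931 rad.
Bracket: h₀ sin ϕ sin δ + cos ϕ cos δ sin h₀ = 1.9931×0.68072×0.40355 + 0.73254×0.91496×0.91215 = 0.547514 + 0.611364 = 1.158878.
Q̄ = (S_0/π) × [bracket] = (589/π) × 1.158878 = 217.27 W/m².
Ratio Q̄_A / Q̄_B = 176.00 / 217.27 = 0.8101.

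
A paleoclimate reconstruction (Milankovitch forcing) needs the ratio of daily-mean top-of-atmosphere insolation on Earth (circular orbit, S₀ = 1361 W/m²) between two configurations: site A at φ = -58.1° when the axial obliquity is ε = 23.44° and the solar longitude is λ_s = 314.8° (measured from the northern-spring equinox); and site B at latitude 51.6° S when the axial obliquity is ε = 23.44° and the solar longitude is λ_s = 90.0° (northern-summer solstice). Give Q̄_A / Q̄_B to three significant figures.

Q̄_A / Q̄_B ≈ 5.61

— Configuration A (φ=-58.1°):
Solar declination: sin δ = sin ε · sin λ_s = sin 23.44° × sin 314.8° = -0.28226, so δ = -16.395°.
cos H₀ = −tan(-58.1°) tan(-16.395°) = -0.4727, H₀ = 2.0631 rad.
Bracket: H₀ sin φ sin δ + cos φ cos δ sin H₀ = 2.0631×-0.84897×-0.28226 + 0.52844×0.95934×0.88123 = 0.494381 + 0.446743 = 0.941124.
Q̄ = (S₀/π) × [bracket] = (1361/π) × 0.941124 = 407.71 W/m².
— Configuration B (φ=-51.6°):
Solar declination: sin δ = sin ε · sin λ_s = sin 23.44° × sin 90.0° = 0.39779, so δ = +23.440°.
cos H₀ = −tan(-51.6°) tan(+23.440°) = 0.5470, H₀ = 0.9920 rad.
Bracket: H₀ sin φ sin δ + cos φ cos δ sin H₀ = 0.9920×-0.78369×0.39779 + 0.62115×0.91748×0.83712 = -0.309250 + 0.477069 = 0.167819.
Q̄ = (S₀/π) × [bracket] = (1361/π) × 0.167819 = 72.703 W/m².
Ratio Q̄_A / Q̄_B = 407.71 / 72.703 = 5.608.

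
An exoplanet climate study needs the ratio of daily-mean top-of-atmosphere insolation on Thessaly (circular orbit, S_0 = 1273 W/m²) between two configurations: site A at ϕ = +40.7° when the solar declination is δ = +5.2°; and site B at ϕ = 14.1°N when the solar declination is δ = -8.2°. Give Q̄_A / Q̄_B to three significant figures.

— Configuration A (ϕ=+40.7°):
cos h₀ = −tan(+40.7°) tan(+5.200°) = -0.0783, h₀ = 1.6492 rad.
Bracket: h₀ sin ϕ sin δ + cos ϕ cos δ sin h₀ = 1.6492×0.65210×0.09063 + 0.75813×0.99588×0.99693 = 0.097467 + 0.752689 = 0.850156.
Q̄ = (S_0/π) × [bracket] = (1273/π) × 0.850156 = 344.49 W/m².
— Configuration B (ϕ=+14.1°):
cos h₀ = −tan(+14.1°) tan(-8.200°) = 0.0362, h₀ = 1.5346 rad.
Bracket: h₀ sin ϕ sin δ + cos ϕ cos δ sin h₀ = 1.5346×0.24362×-0.14263 + 0.96987×0.98978×0.99934 = -0.053324 + 0.959324 = 0.906000.
Q̄ = (S_0/π) × [bracket] = (1273/π) × 0.906000 = 367.12 W/m².
Ratio Q̄_A / Q̄_B = 344.49 / 367.12 = 0.9384.

Q̄_A / Q̄_B ≈ 0.938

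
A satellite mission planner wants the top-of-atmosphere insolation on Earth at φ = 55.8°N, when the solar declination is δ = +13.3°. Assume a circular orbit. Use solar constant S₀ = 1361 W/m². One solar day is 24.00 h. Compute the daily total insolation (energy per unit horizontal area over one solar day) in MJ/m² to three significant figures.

32.9 MJ/m²

cos H₀ = −tan(+55.8°) tan(+13.300°) = -0.3478, H₀ = 1.9261 rad.
Bracket: H₀ sin φ sin δ + cos φ cos δ sin H₀ = 1.9261×0.82708×0.23005 + 0.56208×0.97318×0.93755 = 0.366479 + 0.512845 = 0.879324.
Q̄ = (S₀/π) × [bracket] = (1361/π) × 0.879324 = 380.94 W/m².
Daily total = Q̄ × 24.00 h × 3600 s/h = 380.94 × 24.00 × 3600 / 10⁶ = 32.91 MJ/m².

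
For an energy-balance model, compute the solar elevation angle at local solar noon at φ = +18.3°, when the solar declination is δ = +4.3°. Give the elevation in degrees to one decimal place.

76.0°

At local noon the hour angle is zero, so the zenith angle equals |φ − δ| = |+18.3° − (+4.300°)| = 14.000°.
Elevation = 90° − 14.000° = 76.0°.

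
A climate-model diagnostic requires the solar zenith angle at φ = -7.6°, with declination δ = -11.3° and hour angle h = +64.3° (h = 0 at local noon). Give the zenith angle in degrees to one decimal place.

cos θ_z = sin φ sin δ + cos φ cos δ cos h = 0.025915 + 0.421517 = 0.447432.
θ_z = arccos(0.447432) = 63.4°.

θ_z = 63.4°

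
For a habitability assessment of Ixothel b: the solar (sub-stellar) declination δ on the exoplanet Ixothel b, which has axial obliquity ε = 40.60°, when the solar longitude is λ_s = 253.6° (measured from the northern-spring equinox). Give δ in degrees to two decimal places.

δ = -38.63°

sin δ = sin ε · sin λ_s = sin 40.60° × sin 253.6° = -0.624297.
δ = arcsin(-0.624297) = -38.63°.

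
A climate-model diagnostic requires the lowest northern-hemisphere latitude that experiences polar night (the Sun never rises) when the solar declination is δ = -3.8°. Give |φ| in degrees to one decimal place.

Polar night requires cos H₀ = −tan φ tan δ ≥ 1, i.e. tan φ tan δ ≤ −1.
The boundary is |tan φ| · |tan δ| = 1, so |φ| = 90° − |δ| = 90° − 3.8° = 86.2° in the northern hemisphere.

|φ| = 86.2°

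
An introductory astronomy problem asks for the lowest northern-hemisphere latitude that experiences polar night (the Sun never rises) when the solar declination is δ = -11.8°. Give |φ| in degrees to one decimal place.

Polar night requires cos H₀ = −tan φ tan δ ≥ 1, i.e. tan φ tan δ ≤ −1.
The boundary is |tan φ| · |tan δ| = 1, so |φ| = 90° − |δ| = 90° − 11.8° = 78.2° in the northern hemisphere.

|φ| = 78.2°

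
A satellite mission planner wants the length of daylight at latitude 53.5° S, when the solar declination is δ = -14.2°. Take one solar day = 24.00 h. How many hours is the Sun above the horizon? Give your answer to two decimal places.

14.67 h

cos H₀ = −tan φ · tan δ = −tan(-53.5°) × tan(-14.200°) = -0.3420, so H₀ = 1.9198 rad = 110.00°.
Daylight = 2H₀/(2π) × 24.00 h = (1.9198/π) × 24.00 = 14.67 h.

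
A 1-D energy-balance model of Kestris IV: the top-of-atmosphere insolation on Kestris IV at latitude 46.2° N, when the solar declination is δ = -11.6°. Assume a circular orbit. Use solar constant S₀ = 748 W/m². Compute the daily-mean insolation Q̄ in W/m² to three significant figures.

cos H₀ = −tan(+46.2°) tan(-11.600°) = 0.2141, H₀ = 1.3551 rad.
Bracket: H₀ sin φ sin δ + cos φ cos δ sin H₀ = 1.3551×0.72176×-0.20108 + 0.69214×0.97958×0.97682 = -0.196668 + 0.662290 = 0.465622.
Q̄ = (S₀/π) × [bracket] = (748/π) × 0.465622 = 110.9 W/m².

Q̄ ≈ 111 W/m²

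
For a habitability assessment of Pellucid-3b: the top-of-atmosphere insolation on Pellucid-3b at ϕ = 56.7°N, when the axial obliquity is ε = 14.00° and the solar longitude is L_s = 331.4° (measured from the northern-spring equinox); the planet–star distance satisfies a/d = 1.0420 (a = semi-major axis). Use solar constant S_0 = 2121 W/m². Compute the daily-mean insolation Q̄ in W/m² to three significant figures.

Q̄ ≈ 295 W/m²

Solar declination: sin δ = sin ε · sin L_s = sin 14.00° × sin 331.4° = -0.11581, so δ = -6.650°.
cos h₀ = −tan(+56.7°) tan(-6.650°) = 0.1775, h₀ = 1.3924 rad.
Bracket: h₀ sin ϕ sin δ + cos ϕ cos δ sin h₀ = 1.3924×0.83581×-0.11581 + 0.54902×0.99327×0.98412 = -0.134778 + 0.536665 = 0.401887.
Inverse-square distance factor (a/d)² = 1.0420² = 1.085764.
Q̄ = (S_0/π) × 1.085764 × [bracket] = (2121/π) × 1.085764 × 0.401887 = 294.6 W/m².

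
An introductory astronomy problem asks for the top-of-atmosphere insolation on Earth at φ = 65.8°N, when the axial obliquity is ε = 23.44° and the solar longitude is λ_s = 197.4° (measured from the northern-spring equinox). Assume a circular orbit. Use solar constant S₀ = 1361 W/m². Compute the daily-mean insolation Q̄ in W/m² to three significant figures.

Q̄ ≈ 109 W/m²

Solar declination: sin δ = sin ε · sin λ_s = sin 23.44° × sin 197.4° = -0.11895, so δ = -6.832°.
cos H₀ = −tan(+65.8°) tan(-6.832°) = 0.2666, H₀ = 1.3010 rad.
Bracket: H₀ sin φ sin δ + cos φ cos δ sin H₀ = 1.3010×0.91212×-0.11895 + 0.40992×0.99290×0.96381 = -0.141154 + 0.392280 = 0.251126.
Q̄ = (S₀/π) × [bracket] = (1361/π) × 0.251126 = 108.8 W/m².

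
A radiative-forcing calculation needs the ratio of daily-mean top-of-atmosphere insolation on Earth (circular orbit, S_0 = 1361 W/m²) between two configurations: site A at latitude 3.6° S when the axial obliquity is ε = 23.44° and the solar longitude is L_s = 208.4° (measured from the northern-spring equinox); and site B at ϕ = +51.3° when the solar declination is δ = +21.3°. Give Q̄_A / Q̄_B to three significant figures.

Q̄_A / Q̄_B ≈ 0.909

— Configuration A (ϕ=-3.6°):
Solar declination: sin δ = sin ε · sin L_s = sin 23.44° × sin 208.4° = -0.18920, so δ = -10.906°.
cos h₀ = −tan(-3.6°) tan(-10.906°) = -0.0121, h₀ = 1.5829 rad.
Bracket: h₀ sin ϕ sin δ + cos ϕ cos δ sin h₀ = 1.5829×-0.06279×-0.18920 + 0.99803×0.98194×0.99993 = 0.018805 + 0.979937 = 0.998742.
Q̄ = (S_0/π) × [bracket] = (1361/π) × 0.998742 = 432.67 W/m².
— Configuration B (ϕ=+51.3°):
cos h₀ = −tan(+51.3°) tan(+21.300°) = -0.4867, h₀ = 2.0791 rad.
Bracket: h₀ sin ϕ sin δ + cos ϕ cos δ sin h₀ = 2.0791×0.78043×0.36325 + 0.62524×0.93169×0.87359 = 0.589407 + 0.508892 = 1.098299.
Q̄ = (S_0/π) × [bracket] = (1361/π) × 1.098299 = 475.80 W/m².
Ratio Q̄_A / Q̄_B = 432.67 / 475.80 = 0.9094.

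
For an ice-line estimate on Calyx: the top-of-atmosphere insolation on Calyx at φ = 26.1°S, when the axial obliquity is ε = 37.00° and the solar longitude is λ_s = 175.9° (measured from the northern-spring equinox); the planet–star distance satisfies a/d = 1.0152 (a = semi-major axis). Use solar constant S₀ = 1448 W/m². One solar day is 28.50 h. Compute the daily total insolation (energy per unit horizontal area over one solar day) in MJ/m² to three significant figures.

42.3 MJ/m²

Solar declination: sin δ = sin ε · sin λ_s = sin 37.00° × sin 175.9° = 0.04303, so δ = +2.466°.
cos H₀ = −tan(-26.1°) tan(+2.466°) = 0.0211, H₀ = 1.5497 rad.
Bracket: H₀ sin φ sin δ + cos φ cos δ sin H₀ = 1.5497×-0.43994×0.04303 + 0.89803×0.99907×0.99978 = -0.029337 + 0.896997 = 0.867660.
Inverse-square distance factor (a/d)² = 1.0152² = 1.030631.
Q̄ = (S₀/π) × 1.030631 × [bracket] = (1448/π) × 1.030631 × 0.867660 = 412.17 W/m².
Daily total = Q̄ × 28.50 h × 3600 s/h = 412.17 × 28.50 × 3600 / 10⁶ = 42.29 MJ/m².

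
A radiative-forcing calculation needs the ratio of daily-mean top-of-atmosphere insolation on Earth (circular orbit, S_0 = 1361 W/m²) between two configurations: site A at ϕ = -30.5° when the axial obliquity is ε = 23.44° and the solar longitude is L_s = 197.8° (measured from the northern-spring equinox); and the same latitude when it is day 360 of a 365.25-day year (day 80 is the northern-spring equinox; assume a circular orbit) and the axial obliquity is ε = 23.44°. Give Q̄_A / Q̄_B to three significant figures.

— Configuration A (ϕ=-30.5°):
Solar declination: sin δ = sin ε · sin L_s = sin 23.44° × sin 197.8° = -0.12160, so δ = -6.985°.
cos h₀ = −tan(-30.5°) tan(-6.985°) = -0.0722, h₀ = 1.6430 rad.
Bracket: h₀ sin ϕ sin δ + cos ϕ cos δ sin h₀ = 1.6430×-0.50754×-0.12160 + 0.86163×0.99258×0.99739 = 0.101401 + 0.853005 = 0.954406.
Q̄ = (S_0/π) × [bracket] = (1361/π) × 0.954406 = 413.47 W/m².
— Configuration B (ϕ=-30.5°):
Solar longitude: L_s = 360° × (360 − 80)/365.25 = 275.975°.
sin δ = sin 23.44° × sin 275.975° = -0.39563, so δ = -23.305°.
cos h₀ = −tan(-30.5°) tan(-23.305°) = -0.2537, h₀ = 1.8273 rad.
Bracket: h₀ sin ϕ sin δ + cos ϕ cos δ sin h₀ = 1.8273×-0.50754×-0.39563 + 0.86163×0.91841×0.96727 = 0.366918 + 0.765429 = 1.132347.
Q̄ = (S_0/π) × [bracket] = (1361/π) × 1.132347 = 490.56 W/m².
Ratio Q̄_A / Q̄_B = 413.47 / 490.56 = 0.8429.

Q̄_A / Q̄_B ≈ 0.843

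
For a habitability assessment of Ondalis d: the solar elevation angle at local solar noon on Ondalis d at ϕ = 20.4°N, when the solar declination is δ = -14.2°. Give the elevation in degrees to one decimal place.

55.4°

At local noon the hour angle is zero, so the zenith angle equals |ϕ − δ| = |+20.4° − (-14.200°)| = 34.600°.
Elevation = 90° − 34.600° = 55.4°.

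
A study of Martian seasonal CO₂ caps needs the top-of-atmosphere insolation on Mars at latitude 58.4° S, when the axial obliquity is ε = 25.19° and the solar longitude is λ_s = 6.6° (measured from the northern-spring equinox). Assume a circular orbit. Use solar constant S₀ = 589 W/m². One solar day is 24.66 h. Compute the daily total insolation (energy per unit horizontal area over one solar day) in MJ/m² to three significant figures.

Solar declination: sin δ = sin ε · sin λ_s = sin 25.19° × sin 6.6° = 0.04892, so δ = +2.804°.
cos H₀ = −tan(-58.4°) tan(+2.804°) = 0.0796, H₀ = 1.4911 rad.
Bracket: H₀ sin φ sin δ + cos φ cos δ sin H₀ = 1.4911×-0.85173×0.04892 + 0.52399×0.99880×0.99683 = -0.062129 + 0.521702 = 0.459573.
Q̄ = (S₀/π) × [bracket] = (589/π) × 0.459573 = 86.163 W/m².
Daily total = Q̄ × 24.66 h × 3600 s/h = 86.163 × 24.66 × 3600 / 10⁶ = 7.649 MJ/m².

7.65 MJ/m²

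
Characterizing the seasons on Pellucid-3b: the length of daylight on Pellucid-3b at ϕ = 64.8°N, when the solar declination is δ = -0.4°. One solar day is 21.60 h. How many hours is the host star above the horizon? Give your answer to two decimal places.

10.70 h

cos h₀ = −tan ϕ · tan δ = −tan(+64.8°) × tan(-0.400°) = 0.0148, so h₀ = 1.5560 rad = 89.15°.
Daylight = 2h₀/(2π) × 21.60 h = (1.5560/π) × 21.60 = 10.70 h.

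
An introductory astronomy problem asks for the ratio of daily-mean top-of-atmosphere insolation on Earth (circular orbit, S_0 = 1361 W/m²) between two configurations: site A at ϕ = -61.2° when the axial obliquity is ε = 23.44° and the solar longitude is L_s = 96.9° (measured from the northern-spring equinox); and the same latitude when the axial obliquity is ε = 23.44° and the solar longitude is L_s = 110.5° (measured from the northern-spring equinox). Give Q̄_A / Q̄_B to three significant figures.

Q̄_A / Q̄_B ≈ 0.718

— Configuration A (ϕ=-61.2°):
Solar declination: sin δ = sin ε · sin L_s = sin 23.44° × sin 96.9° = 0.39491, so δ = +23.260°.
cos h₀ = −tan(-61.2°) tan(+23.260°) = 0.7819, h₀ = 0.6731 rad.
Bracket: h₀ sin ϕ sin δ + cos ϕ cos δ sin h₀ = 0.6731×-0.87631×0.39491 + 0.48175×0.91872×0.62342 = -0.232935 + 0.275922 = 0.042987.
Q̄ = (S_0/π) × [bracket] = (1361/π) × 0.042987 = 18.623 W/m².
— Configuration B (ϕ=-61.2°):
Solar declination: sin δ = sin ε · sin L_s = sin 23.44° × sin 110.5° = 0.37260, so δ = +21.876°.
cos h₀ = −tan(-61.2°) tan(+21.876°) = 0.7303, h₀ = 0.7520 rad.
Bracket: h₀ sin ϕ sin δ + cos ϕ cos δ sin h₀ = 0.7520×-0.87631×0.37260 + 0.48175×0.92799×0.68308 = -0.245538 + 0.305377 = 0.059839.
Q̄ = (S_0/π) × [bracket] = (1361/π) × 0.059839 = 25.923 W/m².
Ratio Q̄_A / Q̄_B = 18.623 / 25.923 = 0.7184.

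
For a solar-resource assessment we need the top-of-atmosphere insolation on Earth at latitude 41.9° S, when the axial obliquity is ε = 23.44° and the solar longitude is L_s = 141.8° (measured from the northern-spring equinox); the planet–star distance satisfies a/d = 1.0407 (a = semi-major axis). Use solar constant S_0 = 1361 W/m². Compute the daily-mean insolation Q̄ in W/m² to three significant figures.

Solar declination: sin δ = sin ε · sin L_s = sin 23.44° × sin 141.8° = 0.24600, so δ = +14.241°.
cos h₀ = −tan(-41.9°) tan(+14.241°) = 0.2277, h₀ = 1.3411 rad.
Bracket: h₀ sin ϕ sin δ + cos ϕ cos δ sin h₀ = 1.3411×-0.66783×0.24600 + 0.74431×0.96927×0.97373 = -0.220324 + 0.702485 = 0.482161.
Inverse-square distance factor (a/d)² = 1.0407² = 1.083056.
Q̄ = (S_0/π) × 1.083056 × [bracket] = (1361/π) × 1.083056 × 0.482161 = 226.2 W/m².

Q̄ ≈ 226 W/m²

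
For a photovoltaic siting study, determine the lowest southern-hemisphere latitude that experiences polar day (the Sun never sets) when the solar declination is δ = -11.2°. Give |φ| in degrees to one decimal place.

Polar day requires cos H₀ = −tan φ tan δ ≤ −1, i.e. tan φ tan δ ≥ 1.
The boundary is |tan φ| · |tan δ| = 1, so |φ| = 90° − |δ| = 90° − 11.2° = 78.8° in the southern hemisphere.

|φ| = 78.8°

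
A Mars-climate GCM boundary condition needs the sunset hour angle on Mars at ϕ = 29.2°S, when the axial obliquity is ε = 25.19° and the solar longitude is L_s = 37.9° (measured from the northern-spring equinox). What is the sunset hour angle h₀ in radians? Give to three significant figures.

h₀ = 1.42 rad

Solar declination: sin δ = sin ε · sin L_s = sin 25.19° × sin 37.9° = 0.26145, so δ = +15.156°.
cos h₀ = −tan ϕ · tan δ = −tan(-29.2°) × tan(+15.156°) = 0.1514, so h₀ = 1.4188 rad = 81.29°.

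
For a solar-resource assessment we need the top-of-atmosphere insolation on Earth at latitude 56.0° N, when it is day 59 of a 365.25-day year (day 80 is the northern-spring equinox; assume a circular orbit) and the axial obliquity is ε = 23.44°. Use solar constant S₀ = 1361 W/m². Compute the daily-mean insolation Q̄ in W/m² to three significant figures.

Solar longitude: λ_s = 360° × (59 − 80)/365.25 = -20.698°, i.e. -20.698° + 360° = 339.302°.
sin δ = sin 23.44° × sin 339.302° = -0.14060, so δ = -8.082°.
cos H₀ = −tan(+56.0°) tan(-8.082°) = 0.2105, H₀ = 1.3587 rad.
Bracket: H₀ sin φ sin δ + cos φ cos δ sin H₀ = 1.3587×0.82904×-0.14060 + 0.55919×0.99007×0.97759 = -0.158374 + 0.541230 = 0.382856.
Q̄ = (S₀/π) × [bracket] = (1361/π) × 0.382856 = 165.9 W/m².

Q̄ ≈ 166 W/m²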